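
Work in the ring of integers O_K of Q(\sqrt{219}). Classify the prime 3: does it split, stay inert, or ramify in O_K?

219 mod 4 = 3, hence disc K = 4·219 = 876 and O_K = ℤ[√219].
disc(K) = 876 = 3·292, so p = 3 is ramified.

ramified — (3) = 𝔭²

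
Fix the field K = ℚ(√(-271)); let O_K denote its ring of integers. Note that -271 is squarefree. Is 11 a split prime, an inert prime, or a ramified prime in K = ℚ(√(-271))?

11 splits in O_K

-271 mod 4 = 1, hence disc K = -271 and O_K = ℤ[(1+√-271)/2].
Since gcd(11, -271) = 1 the prime 11 does not ramify.
Euler's criterion: (-271)^5 mod 11 = 1. Thus (-271|11) = 1.
(-271/11) = 1, so 11 splits.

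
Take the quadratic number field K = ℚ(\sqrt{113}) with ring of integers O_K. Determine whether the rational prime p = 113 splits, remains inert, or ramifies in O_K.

ramifies in O_K

Since 113 ≡ 1 mod 4, the ring of integers is ℤ[(1+√113)/2] with discriminant 113.
disc(K) = 113 = 113·1, so p = 113 is ramified.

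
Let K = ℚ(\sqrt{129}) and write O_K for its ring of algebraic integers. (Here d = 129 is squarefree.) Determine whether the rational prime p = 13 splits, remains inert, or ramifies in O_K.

Since 129 ≡ 1 mod 4, the ring of integers is ℤ[(1+√129)/2] with discriminant 129.
Since gcd(13, 129) = 1 the prime 13 does not ramify.
(129/13) = 12^6 mod 13 = 1, giving Legendre symbol 1.
d is a quadratic residue mod p, hence 13 splits in O_K.

splits completely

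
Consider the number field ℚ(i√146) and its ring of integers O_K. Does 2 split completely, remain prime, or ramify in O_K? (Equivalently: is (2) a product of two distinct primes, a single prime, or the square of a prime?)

ramified — (2) = 𝔭²

Since -146 ≢ 1 mod 4, the ring of integers is ℤ[√-146] with discriminant 4·(-146) = -584.
2 divides disc(K) = -584, so 2 ramifies.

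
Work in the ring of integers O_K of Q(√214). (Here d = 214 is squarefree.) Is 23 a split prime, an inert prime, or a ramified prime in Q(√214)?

214 mod 4 = 2, hence disc K = 4·214 = 856 and O_K = ℤ[√214].
23 ∤ 856, so 23 is unramified.
(214/23) = 7^11 mod 23 = 22, giving Legendre symbol -1.
(214/23) = -1, so 23 is inert.

remains prime (inert)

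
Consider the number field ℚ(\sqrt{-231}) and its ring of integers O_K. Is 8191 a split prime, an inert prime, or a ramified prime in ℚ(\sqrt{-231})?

8191 remains inert

-231 mod 4 = 1, hence disc K = -231 and O_K = ℤ[(1+√-231)/2].
8191 ∤ -231, so 8191 is unramified.
Legendre symbol by Euler's criterion: (-231/8191) ≡ (-231)^4095 ≡ 8190 (mod 8191), i.e. (-231/8191) = -1.
Legendre symbol -1 ⇒ 8191 is inert.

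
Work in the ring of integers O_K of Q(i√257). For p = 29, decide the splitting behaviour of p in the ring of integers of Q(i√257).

splits completely

d = -257 ≡ 3 (mod 4), so O_K = ℤ[√-257] and disc(K) = 4d = -1028.
disc(K) = -1028 is not divisible by 29; 29 is unramified.
(-257/29) = 4^14 mod 29 = 1, giving Legendre symbol 1.
Legendre symbol 1 ⇒ 29 is split.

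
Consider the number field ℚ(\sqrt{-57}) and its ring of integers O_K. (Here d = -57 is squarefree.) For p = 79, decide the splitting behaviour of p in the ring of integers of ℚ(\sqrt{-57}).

Since -57 ≢ 1 mod 4, the ring of integers is ℤ[√-57] with discriminant 4·(-57) = -228.
Since gcd(79, -228) = 1 the prime 79 does not ramify.
(-57/79) = 22^39 mod 79 = 1, giving Legendre symbol 1.
(-57/79) = 1, so 79 splits.

split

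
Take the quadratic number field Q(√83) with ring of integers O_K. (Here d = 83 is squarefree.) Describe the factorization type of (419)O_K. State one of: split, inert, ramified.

p is inert

Since 83 ≢ 1 mod 4, the ring of integers is ℤ[√83] with discriminant 4·83 = 332.
disc(K) = 332 is not divisible by 419; 419 is unramified.
Compute (83/419) via Euler: 83^((419-1)/2) mod 419 = 418, so (83/419) = -1.
d is a non-residue mod p, hence 419 remains inert in O_K.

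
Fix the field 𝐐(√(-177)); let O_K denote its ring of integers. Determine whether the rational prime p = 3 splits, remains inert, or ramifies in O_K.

ramified — (3) = 𝔭²

Since -177 ≢ 1 mod 4, the ring of integers is ℤ[√-177] with discriminant 4·(-177) = -708.
disc(K) = -708 = 3·(-236), so p = 3 is ramified.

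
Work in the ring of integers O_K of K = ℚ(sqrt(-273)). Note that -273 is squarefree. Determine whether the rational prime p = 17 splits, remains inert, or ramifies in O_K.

-273 mod 4 = 3, hence disc K = 4·(-273) = -1092 and O_K = ℤ[√-273].
Since gcd(17, -1092) = 1 the prime 17 does not ramify.
Legendre symbol by Euler's criterion: (-273/17) ≡ (-273)^8 ≡ 1 (mod 17), i.e. (-273/17) = 1.
(-273/17) = 1, so 17 splits.

split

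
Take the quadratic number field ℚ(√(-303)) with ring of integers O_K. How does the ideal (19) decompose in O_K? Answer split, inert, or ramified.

p splits

-303 mod 4 = 1, hence disc K = -303 and O_K = ℤ[(1+√-303)/2].
Since gcd(19, -303) = 1 the prime 19 does not ramify.
Compute (-303/19) via Euler: 1^((19-1)/2) mod 19 = 1, so (-303/19) = 1.
Legendre symbol 1 ⇒ 19 is split.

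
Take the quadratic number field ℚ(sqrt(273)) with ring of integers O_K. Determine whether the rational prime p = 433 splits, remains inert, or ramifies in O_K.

p is inert

d = 273 ≡ 1 (mod 4), so O_K = ℤ[(1+√273)/2] and disc(K) = d = 273.
Since gcd(433, 273) = 1 the prime 433 does not ramify.
Legendre symbol by Euler's criterion: (273/433) ≡ 273^216 ≡ 432 (mod 433), i.e. (273/433) = -1.
Legendre symbol -1 ⇒ 433 is inert.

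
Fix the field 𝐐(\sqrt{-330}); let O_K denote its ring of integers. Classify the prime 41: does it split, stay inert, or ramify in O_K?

d = -330 ≡ 2 (mod 4), so O_K = ℤ[√-330] and disc(K) = 4d = -1320.
Since gcd(41, -1320) = 1 the prime 41 does not ramify.
Legendre symbol by Euler's criterion: (-330/41) ≡ (-330)^20 ≡ 1 (mod 41), i.e. (-330/41) = 1.
(-330/41) = 1, so 41 splits.

p splits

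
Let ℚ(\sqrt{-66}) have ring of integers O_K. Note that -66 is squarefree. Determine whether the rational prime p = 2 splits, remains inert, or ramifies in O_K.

d = -66 ≡ 2 (mod 4), so O_K = ℤ[√-66] and disc(K) = 4d = -264.
Ramification test: 2 | -264. The prime 2 ramifies in K.

p ramifies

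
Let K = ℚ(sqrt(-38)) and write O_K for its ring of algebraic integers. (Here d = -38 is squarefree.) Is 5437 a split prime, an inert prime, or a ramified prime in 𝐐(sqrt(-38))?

splits completely

d = -38 ≡ 2 (mod 4), so O_K = ℤ[√-38] and disc(K) = 4d = -152.
Since gcd(5437, -152) = 1 the prime 5437 does not ramify.
Euler's criterion: (-38)^2718 mod 5437 = 1. Thus (-38|5437) = 1.
Legendre symbol 1 ⇒ 5437 is split.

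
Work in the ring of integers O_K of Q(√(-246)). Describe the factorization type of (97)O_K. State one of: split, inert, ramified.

-246 mod 4 = 2, hence disc K = 4·(-246) = -984 and O_K = ℤ[√-246].
Since gcd(97, -984) = 1 the prime 97 does not ramify.
Euler's criterion: (-246)^48 mod 97 = 96. Thus (-246|97) = -1.
Legendre symbol -1 ⇒ 97 is inert.

inert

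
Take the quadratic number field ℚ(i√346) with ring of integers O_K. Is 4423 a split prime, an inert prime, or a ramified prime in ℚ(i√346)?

d = -346 ≡ 2 (mod 4), so O_K = ℤ[√-346] and disc(K) = 4d = -1384.
Since gcd(4423, -1384) = 1 the prime 4423 does not ramify.
Legendre symbol by Euler's criterion: (-346/4423) ≡ (-346)^2211 ≡ 1 (mod 4423), i.e. (-346/4423) = 1.
(-346/4423) = 1, so 4423 splits.

splits completely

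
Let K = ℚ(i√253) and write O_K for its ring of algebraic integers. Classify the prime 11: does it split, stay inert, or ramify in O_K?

d = -253 ≡ 3 (mod 4), so O_K = ℤ[√-253] and disc(K) = 4d = -1012.
disc(K) = -1012 = 11·(-92), so p = 11 is ramified.

ramified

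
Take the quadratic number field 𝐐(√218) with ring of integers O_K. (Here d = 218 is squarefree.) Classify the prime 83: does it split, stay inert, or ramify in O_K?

inert — (83) stays prime in O_K

Since 218 ≢ 1 mod 4, the ring of integers is ℤ[√218] with discriminant 4·218 = 872.
Since gcd(83, 872) = 1 the prime 83 does not ramify.
Compute (218/83) via Euler: 52^((83-1)/2) mod 83 = 82, so (218/83) = -1.
(218/83) = -1, so 83 is inert.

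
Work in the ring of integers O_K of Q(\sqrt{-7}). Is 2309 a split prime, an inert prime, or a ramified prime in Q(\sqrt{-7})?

Since -7 ≡ 1 mod 4, the ring of integers is ℤ[(1+√-7)/2] with discriminant -7.
2309 ∤ -7, so 2309 is unramified.
(-7/2309) = 2302^1154 mod 2309 = 2308, giving Legendre symbol -1.
d is a non-residue mod p, hence 2309 remains inert in O_K.

p is inert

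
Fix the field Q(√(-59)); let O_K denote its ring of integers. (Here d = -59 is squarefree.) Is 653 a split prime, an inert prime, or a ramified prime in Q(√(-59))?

Since -59 ≡ 1 mod 4, the ring of integers is ℤ[(1+√-59)/2] with discriminant -59.
Since gcd(653, -59) = 1 the prime 653 does not ramify.
(-59/653) = 594^326 mod 653 = 1, giving Legendre symbol 1.
(-59/653) = 1, so 653 splits.

split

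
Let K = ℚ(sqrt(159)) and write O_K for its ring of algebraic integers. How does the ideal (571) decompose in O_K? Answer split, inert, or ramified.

d = 159 ≡ 3 (mod 4), so O_K = ℤ[√159] and disc(K) = 4d = 636.
disc(K) = 636 is not divisible by 571; 571 is unramified.
Compute (159/571) via Euler: 159^((571-1)/2) mod 571 = 1, so (159/571) = 1.
Legendre symbol 1 ⇒ 571 is split.

p splits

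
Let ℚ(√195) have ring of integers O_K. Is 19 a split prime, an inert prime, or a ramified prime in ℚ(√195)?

split

195 mod 4 = 3, hence disc K = 4·195 = 780 and O_K = ℤ[√195].
disc(K) = 780 is not divisible by 19; 19 is unramified.
Euler's criterion: 195^9 mod 19 = 1. Thus (195|19) = 1.
Legendre symbol 1 ⇒ 19 is split.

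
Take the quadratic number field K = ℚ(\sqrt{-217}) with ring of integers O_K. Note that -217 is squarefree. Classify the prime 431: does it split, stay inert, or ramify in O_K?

-217 mod 4 = 3, hence disc K = 4·(-217) = -868 and O_K = ℤ[√-217].
Since gcd(431, -868) = 1 the prime 431 does not ramify.
(-217/431) = 214^215 mod 431 = 430, giving Legendre symbol -1.
(-217/431) = -1, so 431 is inert.

inert — (431) stays prime in O_K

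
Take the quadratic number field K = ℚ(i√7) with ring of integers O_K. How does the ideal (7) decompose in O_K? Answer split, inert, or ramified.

Since -7 ≡ 1 mod 4, the ring of integers is ℤ[(1+√-7)/2] with discriminant -7.
7 divides disc(K) = -7, so 7 ramifies.

ramifies in O_K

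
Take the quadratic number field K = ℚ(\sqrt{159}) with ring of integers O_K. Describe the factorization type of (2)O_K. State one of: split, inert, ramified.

159 mod 4 = 3, hence disc K = 4·159 = 636 and O_K = ℤ[√159].
Ramification test: 2 | 636. The prime 2 ramifies in K.

2 is ramified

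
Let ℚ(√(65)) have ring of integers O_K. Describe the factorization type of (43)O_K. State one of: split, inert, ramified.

p is inert

Since 65 ≡ 1 mod 4, the ring of integers is ℤ[(1+√65)/2] with discriminant 65.
43 ∤ 65, so 43 is unramified.
Compute (65/43) via Euler: 22^((43-1)/2) mod 43 = 42, so (65/43) = -1.
(65/43) = -1, so 43 is inert.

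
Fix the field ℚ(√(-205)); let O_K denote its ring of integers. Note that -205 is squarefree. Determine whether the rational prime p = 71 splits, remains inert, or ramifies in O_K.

p splits

Since -205 ≢ 1 mod 4, the ring of integers is ℤ[√-205] with discriminant 4·(-205) = -820.
disc(K) = -820 is not divisible by 71; 71 is unramified.
Euler's criterion: (-205)^35 mod 71 = 1. Thus (-205|71) = 1.
(-205/71) = 1, so 71 splits.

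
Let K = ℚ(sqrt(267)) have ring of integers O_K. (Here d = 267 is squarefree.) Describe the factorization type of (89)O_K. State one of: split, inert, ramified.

ramified

Since 267 ≢ 1 mod 4, the ring of integers is ℤ[√267] with discriminant 4·267 = 1068.
Ramification test: 89 | 1068. The prime 89 ramifies in K.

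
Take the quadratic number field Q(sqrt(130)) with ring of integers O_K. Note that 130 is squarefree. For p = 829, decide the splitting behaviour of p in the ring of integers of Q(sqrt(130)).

inert

d = 130 ≡ 2 (mod 4), so O_K = ℤ[√130] and disc(K) = 4d = 520.
829 ∤ 520, so 829 is unramified.
Legendre symbol by Euler's criterion: (130/829) ≡ 130^414 ≡ 828 (mod 829), i.e. (130/829) = -1.
d is a non-residue mod p, hence 829 remains inert in O_K.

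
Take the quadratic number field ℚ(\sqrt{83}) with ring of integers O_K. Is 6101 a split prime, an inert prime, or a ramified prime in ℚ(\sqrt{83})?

83 mod 4 = 3, hence disc K = 4·83 = 332 and O_K = ℤ[√83].
disc(K) = 332 is not divisible by 6101; 6101 is unramified.
(83/6101) = 83^3050 mod 6101 = 6100, giving Legendre symbol -1.
(83/6101) = -1, so 6101 is inert.

p is inert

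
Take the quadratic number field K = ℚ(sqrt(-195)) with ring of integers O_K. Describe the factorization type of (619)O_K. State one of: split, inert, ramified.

remains prime (inert)

d = -195 ≡ 1 (mod 4), so O_K = ℤ[(1+√-195)/2] and disc(K) = d = -195.
disc(K) = -195 is not divisible by 619; 619 is unramified.
Euler's criterion: (-195)^309 mod 619 = 618. Thus (-195|619) = -1.
(-195/619) = -1, so 619 is inert.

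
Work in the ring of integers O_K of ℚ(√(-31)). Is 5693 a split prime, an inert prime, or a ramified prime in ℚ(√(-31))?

Since -31 ≡ 1 mod 4, the ring of integers is ℤ[(1+√-31)/2] with discriminant -31.
disc(K) = -31 is not divisible by 5693; 5693 is unramified.
Euler's criterion: (-31)^2846 mod 5693 = 1. Thus (-31|5693) = 1.
(-31/5693) = 1, so 5693 splits.

splits completely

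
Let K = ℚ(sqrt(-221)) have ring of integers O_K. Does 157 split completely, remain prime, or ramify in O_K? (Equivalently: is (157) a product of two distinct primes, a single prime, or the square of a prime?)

split

d = -221 ≡ 3 (mod 4), so O_K = ℤ[√-221] and disc(K) = 4d = -884.
Since gcd(157, -884) = 1 the prime 157 does not ramify.
Compute (-221/157) via Euler: 93^((157-1)/2) mod 157 = 1, so (-221/157) = 1.
(-221/157) = 1, so 157 splits.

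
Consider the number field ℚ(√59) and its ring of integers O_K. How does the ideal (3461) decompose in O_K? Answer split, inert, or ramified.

59 mod 4 = 3, hence disc K = 4·59 = 236 and O_K = ℤ[√59].
3461 ∤ 236, so 3461 is unramified.
Euler's criterion: 59^1730 mod 3461 = 3460. Thus (59|3461) = -1.
Legendre symbol -1 ⇒ 3461 is inert.

inert — (3461) stays prime in O_K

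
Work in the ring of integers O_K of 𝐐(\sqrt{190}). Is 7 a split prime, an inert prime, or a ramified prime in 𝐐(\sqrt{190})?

split — (7) = 𝔭₁𝔭₂ with 𝔭₁ ≠ 𝔭₂

Since 190 ≢ 1 mod 4, the ring of integers is ℤ[√190] with discriminant 4·190 = 760.
disc(K) = 760 is not divisible by 7; 7 is unramified.
(190/7) = 1^3 mod 7 = 1, giving Legendre symbol 1.
(190/7) = 1, so 7 splits.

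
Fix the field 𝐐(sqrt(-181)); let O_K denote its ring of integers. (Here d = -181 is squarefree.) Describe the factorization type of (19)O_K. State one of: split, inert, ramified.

splits completely

Since -181 ≢ 1 mod 4, the ring of integers is ℤ[√-181] with discriminant 4·(-181) = -724.
Since gcd(19, -724) = 1 the prime 19 does not ramify.
Euler's criterion: (-181)^9 mod 19 = 1. Thus (-181|19) = 1.
(-181/19) = 1, so 19 splits.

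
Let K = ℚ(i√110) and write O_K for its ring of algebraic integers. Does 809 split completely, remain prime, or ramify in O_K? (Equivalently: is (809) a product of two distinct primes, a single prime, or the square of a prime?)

Since -110 ≢ 1 mod 4, the ring of integers is ℤ[√-110] with discriminant 4·(-110) = -440.
Since gcd(809, -440) = 1 the prime 809 does not ramify.
Compute (-110/809) via Euler: 699^((809-1)/2) mod 809 = 808, so (-110/809) = -1.
d is a non-residue mod p, hence 809 remains inert in O_K.

p is inert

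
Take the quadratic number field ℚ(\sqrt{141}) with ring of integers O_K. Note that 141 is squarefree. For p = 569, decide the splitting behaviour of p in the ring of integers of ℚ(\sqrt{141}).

split — (569) = 𝔭₁𝔭₂ with 𝔭₁ ≠ 𝔭₂

141 mod 4 = 1, hence disc K = 141 and O_K = ℤ[(1+√141)/2].
Since gcd(569, 141) = 1 the prime 569 does not ramify.
(141/569) = 141^284 mod 569 = 1, giving Legendre symbol 1.
Legendre symbol 1 ⇒ 569 is split.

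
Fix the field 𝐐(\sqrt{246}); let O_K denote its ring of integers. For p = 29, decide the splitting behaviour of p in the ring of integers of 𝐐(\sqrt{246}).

Since 246 ≢ 1 mod 4, the ring of integers is ℤ[√246] with discriminant 4·246 = 984.
29 ∤ 984, so 29 is unramified.
(246/29) = 14^14 mod 29 = 28, giving Legendre symbol -1.
Legendre symbol -1 ⇒ 29 is inert.

inert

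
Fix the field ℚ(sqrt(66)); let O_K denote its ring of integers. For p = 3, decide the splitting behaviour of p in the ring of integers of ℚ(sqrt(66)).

Since 66 ≢ 1 mod 4, the ring of integers is ℤ[√66] with discriminant 4·66 = 264.
disc(K) = 264 = 3·88, so p = 3 is ramified.

ramified — (3) = 𝔭²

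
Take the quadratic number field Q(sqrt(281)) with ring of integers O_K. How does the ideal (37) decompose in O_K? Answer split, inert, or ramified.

281 mod 4 = 1, hence disc K = 281 and O_K = ℤ[(1+√281)/2].
37 ∤ 281, so 37 is unramified.
Compute (281/37) via Euler: 22^((37-1)/2) mod 37 = 36, so (281/37) = -1.
Legendre symbol -1 ⇒ 37 is inert.

inert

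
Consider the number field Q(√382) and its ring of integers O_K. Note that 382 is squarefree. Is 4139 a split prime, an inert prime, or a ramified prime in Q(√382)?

4139 splits in O_K

382 mod 4 = 2, hence disc K = 4·382 = 1528 and O_K = ℤ[√382].
disc(K) = 1528 is not divisible by 4139; 4139 is unramified.
Legendre symbol by Euler's criterion: (382/4139) ≡ 382^2069 ≡ 1 (mod 4139), i.e. (382/4139) = 1.
d is a quadratic residue mod p, hence 4139 splits in O_K.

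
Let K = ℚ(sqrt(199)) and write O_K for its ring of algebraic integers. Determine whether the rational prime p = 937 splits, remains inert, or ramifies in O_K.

937 remains inert

199 mod 4 = 3, hence disc K = 4·199 = 796 and O_K = ℤ[√199].
disc(K) = 796 is not divisible by 937; 937 is unramified.
(199/937) = 199^468 mod 937 = 936, giving Legendre symbol -1.
d is a non-residue mod p, hence 937 remains inert in O_K.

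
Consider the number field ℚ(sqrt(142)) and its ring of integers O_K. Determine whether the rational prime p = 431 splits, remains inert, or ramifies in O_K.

142 mod 4 = 2, hence disc K = 4·142 = 568 and O_K = ℤ[√142].
Since gcd(431, 568) = 1 the prime 431 does not ramify.
Compute (142/431) via Euler: 142^((431-1)/2) mod 431 = 430, so (142/431) = -1.
Legendre symbol -1 ⇒ 431 is inert.

remains prime (inert)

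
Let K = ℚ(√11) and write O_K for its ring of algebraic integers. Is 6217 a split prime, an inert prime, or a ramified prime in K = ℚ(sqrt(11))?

6217 remains inert

Since 11 ≢ 1 mod 4, the ring of integers is ℤ[√11] with discriminant 4·11 = 44.
disc(K) = 44 is not divisible by 6217; 6217 is unramified.
(11/6217) = 11^3108 mod 6217 = 6216, giving Legendre symbol -1.
Legendre symbol -1 ⇒ 6217 is inert.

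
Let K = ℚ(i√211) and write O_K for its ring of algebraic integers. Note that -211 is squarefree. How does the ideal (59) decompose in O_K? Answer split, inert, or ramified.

59 splits in O_K

d = -211 ≡ 1 (mod 4), so O_K = ℤ[(1+√-211)/2] and disc(K) = d = -211.
59 ∤ -211, so 59 is unramified.
Compute (-211/59) via Euler: 25^((59-1)/2) mod 59 = 1, so (-211/59) = 1.
(-211/59) = 1, so 59 splits.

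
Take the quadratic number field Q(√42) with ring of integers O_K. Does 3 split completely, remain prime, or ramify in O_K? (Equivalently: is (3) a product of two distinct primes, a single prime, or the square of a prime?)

42 mod 4 = 2, hence disc K = 4·42 = 168 and O_K = ℤ[√42].
3 divides disc(K) = 168, so 3 ramifies.

ramified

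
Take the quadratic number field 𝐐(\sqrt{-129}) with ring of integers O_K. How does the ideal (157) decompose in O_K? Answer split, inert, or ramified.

-129 mod 4 = 3, hence disc K = 4·(-129) = -516 and O_K = ℤ[√-129].
Since gcd(157, -516) = 1 the prime 157 does not ramify.
Legendre symbol by Euler's criterion: (-129/157) ≡ (-129)^78 ≡ 156 (mod 157), i.e. (-129/157) = -1.
(-129/157) = -1, so 157 is inert.

inert — (157) stays prime in O_K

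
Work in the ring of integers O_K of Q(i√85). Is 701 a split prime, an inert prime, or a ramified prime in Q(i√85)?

split — (701) = 𝔭₁𝔭₂ with 𝔭₁ ≠ 𝔭₂

Since -85 ≢ 1 mod 4, the ring of integers is ℤ[√-85] with discriminant 4·(-85) = -340.
disc(K) = -340 is not divisible by 701; 701 is unramified.
Legendre symbol by Euler's criterion: (-85/701) ≡ (-85)^350 ≡ 1 (mod 701), i.e. (-85/701) = 1.
Legendre symbol 1 ⇒ 701 is split.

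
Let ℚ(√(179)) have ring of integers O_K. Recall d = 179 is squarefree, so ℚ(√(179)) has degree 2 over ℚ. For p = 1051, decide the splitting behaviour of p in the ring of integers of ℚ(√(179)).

d = 179 ≡ 3 (mod 4), so O_K = ℤ[√179] and disc(K) = 4d = 716.
Since gcd(1051, 716) = 1 the prime 1051 does not ramify.
Legendre symbol by Euler's criterion: (179/1051) ≡ 179^525 ≡ 1050 (mod 1051), i.e. (179/1051) = -1.
d is a non-residue mod p, hence 1051 remains inert in O_K.

inert — (1051) stays prime in O_K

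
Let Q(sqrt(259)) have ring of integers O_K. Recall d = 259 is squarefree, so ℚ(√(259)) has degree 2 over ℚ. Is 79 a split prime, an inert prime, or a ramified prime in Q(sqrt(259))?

splits completely

259 mod 4 = 3, hence disc K = 4·259 = 1036 and O_K = ℤ[√259].
79 ∤ 1036, so 79 is unramified.
Compute (259/79) via Euler: 22^((79-1)/2) mod 79 = 1, so (259/79) = 1.
d is a quadratic residue mod p, hence 79 splits in O_K.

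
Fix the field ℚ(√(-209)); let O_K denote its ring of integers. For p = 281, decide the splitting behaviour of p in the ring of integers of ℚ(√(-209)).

-209 mod 4 = 3, hence disc K = 4·(-209) = -836 and O_K = ℤ[√-209].
Since gcd(281, -836) = 1 the prime 281 does not ramify.
Legendre symbol by Euler's criterion: (-209/281) ≡ (-209)^140 ≡ 1 (mod 281), i.e. (-209/281) = 1.
(-209/281) = 1, so 281 splits.

p splits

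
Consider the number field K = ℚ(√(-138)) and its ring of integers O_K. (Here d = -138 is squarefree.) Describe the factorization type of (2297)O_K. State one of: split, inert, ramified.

split — (2297) = 𝔭₁𝔭₂ with 𝔭₁ ≠ 𝔭₂

d = -138 ≡ 2 (mod 4), so O_K = ℤ[√-138] and disc(K) = 4d = -552.
2297 ∤ -552, so 2297 is unramified.
Legendre symbol by Euler's criterion: (-138/2297) ≡ (-138)^1148 ≡ 1 (mod 2297), i.e. (-138/2297) = 1.
d is a quadratic residue mod p, hence 2297 splits in O_K.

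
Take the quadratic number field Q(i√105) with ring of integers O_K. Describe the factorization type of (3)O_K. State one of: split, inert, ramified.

p ramifies

d = -105 ≡ 3 (mod 4), so O_K = ℤ[√-105] and disc(K) = 4d = -420.
disc(K) = -420 = 3·(-140), so p = 3 is ramified.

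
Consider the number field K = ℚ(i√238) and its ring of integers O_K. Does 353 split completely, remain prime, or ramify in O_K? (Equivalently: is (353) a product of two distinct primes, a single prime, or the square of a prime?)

inert

Since -238 ≢ 1 mod 4, the ring of integers is ℤ[√-238] with discriminant 4·(-238) = -952.
disc(K) = -952 is not divisible by 353; 353 is unramified.
Legendre symbol by Euler's criterion: (-238/353) ≡ (-238)^176 ≡ 352 (mod 353), i.e. (-238/353) = -1.
(-238/353) = -1, so 353 is inert.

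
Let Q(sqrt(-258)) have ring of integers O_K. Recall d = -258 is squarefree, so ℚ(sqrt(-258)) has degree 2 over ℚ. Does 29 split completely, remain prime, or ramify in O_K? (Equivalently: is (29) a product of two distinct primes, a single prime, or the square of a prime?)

p is inert

-258 mod 4 = 2, hence disc K = 4·(-258) = -1032 and O_K = ℤ[√-258].
29 ∤ -1032, so 29 is unramified.
(-258/29) = 3^14 mod 29 = 28, giving Legendre symbol -1.
Legendre symbol -1 ⇒ 29 is inert.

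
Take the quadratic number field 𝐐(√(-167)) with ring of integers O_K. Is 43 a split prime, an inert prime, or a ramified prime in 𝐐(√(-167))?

Since -167 ≡ 1 mod 4, the ring of integers is ℤ[(1+√-167)/2] with discriminant -167.
Since gcd(43, -167) = 1 the prime 43 does not ramify.
Euler's criterion: (-167)^21 mod 43 = 42. Thus (-167|43) = -1.
(-167/43) = -1, so 43 is inert.

inert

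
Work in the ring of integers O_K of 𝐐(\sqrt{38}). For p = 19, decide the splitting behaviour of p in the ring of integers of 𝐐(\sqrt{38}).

Since 38 ≢ 1 mod 4, the ring of integers is ℤ[√38] with discriminant 4·38 = 152.
19 divides disc(K) = 152, so 19 ramifies.

19 is ramified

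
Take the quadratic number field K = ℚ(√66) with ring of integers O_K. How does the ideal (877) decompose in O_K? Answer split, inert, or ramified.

split

d = 66 ≡ 2 (mod 4), so O_K = ℤ[√66] and disc(K) = 4d = 264.
877 ∤ 264, so 877 is unramified.
Legendre symbol by Euler's criterion: (66/877) ≡ 66^438 ≡ 1 (mod 877), i.e. (66/877) = 1.
d is a quadratic residue mod p, hence 877 splits in O_K.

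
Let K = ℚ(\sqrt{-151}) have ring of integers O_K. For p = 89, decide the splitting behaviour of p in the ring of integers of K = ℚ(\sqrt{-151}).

Since -151 ≡ 1 mod 4, the ring of integers is ℤ[(1+√-151)/2] with discriminant -151.
disc(K) = -151 is not divisible by 89; 89 is unramified.
Euler's criterion: (-151)^44 mod 89 = 88. Thus (-151|89) = -1.
(-151/89) = -1, so 89 is inert.

remains prime (inert)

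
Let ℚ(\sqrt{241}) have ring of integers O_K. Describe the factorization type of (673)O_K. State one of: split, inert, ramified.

Since 241 ≡ 1 mod 4, the ring of integers is ℤ[(1+√241)/2] with discriminant 241.
disc(K) = 241 is not divisible by 673; 673 is unramified.
Compute (241/673) via Euler: 241^((673-1)/2) mod 673 = 1, so (241/673) = 1.
(241/673) = 1, so 673 splits.

splits completely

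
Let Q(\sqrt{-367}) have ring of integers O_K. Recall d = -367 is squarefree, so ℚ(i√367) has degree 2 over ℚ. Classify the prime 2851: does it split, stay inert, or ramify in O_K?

Since -367 ≡ 1 mod 4, the ring of integers is ℤ[(1+√-367)/2] with discriminant -367.
2851 ∤ -367, so 2851 is unramified.
Euler's criterion: (-367)^1425 mod 2851 = 2850. Thus (-367|2851) = -1.
(-367/2851) = -1, so 2851 is inert.

remains prime (inert)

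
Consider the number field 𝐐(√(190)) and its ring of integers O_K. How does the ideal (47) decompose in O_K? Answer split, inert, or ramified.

d = 190 ≡ 2 (mod 4), so O_K = ℤ[√190] and disc(K) = 4d = 760.
47 ∤ 760, so 47 is unramified.
Compute (190/47) via Euler: 2^((47-1)/2) mod 47 = 1, so (190/47) = 1.
d is a quadratic residue mod p, hence 47 splits in O_K.

splits completely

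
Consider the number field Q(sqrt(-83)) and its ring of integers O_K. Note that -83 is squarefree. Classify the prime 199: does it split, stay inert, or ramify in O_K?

d = -83 ≡ 1 (mod 4), so O_K = ℤ[(1+√-83)/2] and disc(K) = d = -83.
Since gcd(199, -83) = 1 the prime 199 does not ramify.
Compute (-83/199) via Euler: 116^((199-1)/2) mod 199 = 1, so (-83/199) = 1.
(-83/199) = 1, so 199 splits.

split — (199) = 𝔭₁𝔭₂ with 𝔭₁ ≠ 𝔭₂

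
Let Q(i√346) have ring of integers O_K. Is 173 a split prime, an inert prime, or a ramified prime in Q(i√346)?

-346 mod 4 = 2, hence disc K = 4·(-346) = -1384 and O_K = ℤ[√-346].
disc(K) = -1384 = 173·(-8), so p = 173 is ramified.

173 is ramified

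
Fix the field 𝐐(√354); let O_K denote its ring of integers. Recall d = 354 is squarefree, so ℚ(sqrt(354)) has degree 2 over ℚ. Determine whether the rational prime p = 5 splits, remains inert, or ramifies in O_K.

354 mod 4 = 2, hence disc K = 4·354 = 1416 and O_K = ℤ[√354].
disc(K) = 1416 is not divisible by 5; 5 is unramified.
Euler's criterion: 354^2 mod 5 = 1. Thus (354|5) = 1.
d is a quadratic residue mod p, hence 5 splits in O_K.

splits completely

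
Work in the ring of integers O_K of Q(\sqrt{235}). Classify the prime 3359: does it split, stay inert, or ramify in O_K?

Since 235 ≢ 1 mod 4, the ring of integers is ℤ[√235] with discriminant 4·235 = 940.
3359 ∤ 940, so 3359 is unramified.
Legendre symbol by Euler's criterion: (235/3359) ≡ 235^1679 ≡ 1 (mod 3359), i.e. (235/3359) = 1.
(235/3359) = 1, so 3359 splits.

split — (3359) = 𝔭₁𝔭₂ with 𝔭₁ ≠ 𝔭₂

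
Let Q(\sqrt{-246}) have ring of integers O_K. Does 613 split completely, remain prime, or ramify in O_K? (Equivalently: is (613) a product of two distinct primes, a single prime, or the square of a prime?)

613 remains inert

Since -246 ≢ 1 mod 4, the ring of integers is ℤ[√-246] with discriminant 4·(-246) = -984.
Since gcd(613, -984) = 1 the prime 613 does not ramify.
Compute (-246/613) via Euler: 367^((613-1)/2) mod 613 = 612, so (-246/613) = -1.
(-246/613) = -1, so 613 is inert.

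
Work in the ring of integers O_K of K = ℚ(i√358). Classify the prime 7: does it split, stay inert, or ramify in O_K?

inert

Since -358 ≢ 1 mod 4, the ring of integers is ℤ[√-358] with discriminant 4·(-358) = -1432.
Since gcd(7, -1432) = 1 the prime 7 does not ramify.
Legendre symbol by Euler's criterion: (-358/7) ≡ (-358)^3 ≡ 6 (mod 7), i.e. (-358/7) = -1.
(-358/7) = -1, so 7 is inert.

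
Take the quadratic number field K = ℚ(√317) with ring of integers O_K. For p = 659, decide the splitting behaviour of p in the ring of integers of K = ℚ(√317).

317 mod 4 = 1, hence disc K = 317 and O_K = ℤ[(1+√317)/2].
659 ∤ 317, so 659 is unramified.
Legendre symbol by Euler's criterion: (317/659) ≡ 317^329 ≡ 1 (mod 659), i.e. (317/659) = 1.
(317/659) = 1, so 659 splits.

659 splits in O_K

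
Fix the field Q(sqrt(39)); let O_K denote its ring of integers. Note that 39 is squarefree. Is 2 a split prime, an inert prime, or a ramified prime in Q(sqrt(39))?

p ramifies

d = 39 ≡ 3 (mod 4), so O_K = ℤ[√39] and disc(K) = 4d = 156.
Ramification test: 2 | 156. The prime 2 ramifies in K.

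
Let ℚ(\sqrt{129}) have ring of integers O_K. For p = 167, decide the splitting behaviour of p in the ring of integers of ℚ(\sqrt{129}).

inert — (167) stays prime in O_K

129 mod 4 = 1, hence disc K = 129 and O_K = ℤ[(1+√129)/2].
167 ∤ 129, so 167 is unramified.
Legendre symbol by Euler's criterion: (129/167) ≡ 129^83 ≡ 166 (mod 167), i.e. (129/167) = -1.
Legendre symbol -1 ⇒ 167 is inert.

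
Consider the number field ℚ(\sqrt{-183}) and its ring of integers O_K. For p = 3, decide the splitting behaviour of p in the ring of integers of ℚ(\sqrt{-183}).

ramifies in O_K

d = -183 ≡ 1 (mod 4), so O_K = ℤ[(1+√-183)/2] and disc(K) = d = -183.
3 divides disc(K) = -183, so 3 ramifies.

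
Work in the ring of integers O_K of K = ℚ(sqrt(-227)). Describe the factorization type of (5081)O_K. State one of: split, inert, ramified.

p splits

-227 mod 4 = 1, hence disc K = -227 and O_K = ℤ[(1+√-227)/2].
disc(K) = -227 is not divisible by 5081; 5081 is unramified.
Compute (-227/5081) via Euler: 4854^((5081-1)/2) mod 5081 = 1, so (-227/5081) = 1.
(-227/5081) = 1, so 5081 splits.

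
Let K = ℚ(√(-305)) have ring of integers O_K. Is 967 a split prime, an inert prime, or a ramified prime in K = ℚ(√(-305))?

split

-305 mod 4 = 3, hence disc K = 4·(-305) = -1220 and O_K = ℤ[√-305].
967 ∤ -1220, so 967 is unramified.
Compute (-305/967) via Euler: 662^((967-1)/2) mod 967 = 1, so (-305/967) = 1.
Legendre symbol 1 ⇒ 967 is split.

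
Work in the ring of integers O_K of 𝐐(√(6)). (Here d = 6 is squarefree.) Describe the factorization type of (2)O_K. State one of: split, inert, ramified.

Since 6 ≢ 1 mod 4, the ring of integers is ℤ[√6] with discriminant 4·6 = 24.
Ramification test: 2 | 24. The prime 2 ramifies in K.

ramified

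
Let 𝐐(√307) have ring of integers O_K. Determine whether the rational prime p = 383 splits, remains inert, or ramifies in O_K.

p is inert

d = 307 ≡ 3 (mod 4), so O_K = ℤ[√307] and disc(K) = 4d = 1228.
383 ∤ 1228, so 383 is unramified.
Euler's criterion: 307^191 mod 383 = 382. Thus (307|383) = -1.
d is a non-residue mod p, hence 383 remains inert in O_K.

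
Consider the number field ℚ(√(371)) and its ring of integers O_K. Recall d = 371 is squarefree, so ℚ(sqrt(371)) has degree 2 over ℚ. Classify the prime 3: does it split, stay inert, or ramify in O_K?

p is inert

d = 371 ≡ 3 (mod 4), so O_K = ℤ[√371] and disc(K) = 4d = 1484.
Since gcd(3, 1484) = 1 the prime 3 does not ramify.
(371/3) = 2^1 mod 3 = 2, giving Legendre symbol -1.
(371/3) = -1, so 3 is inert.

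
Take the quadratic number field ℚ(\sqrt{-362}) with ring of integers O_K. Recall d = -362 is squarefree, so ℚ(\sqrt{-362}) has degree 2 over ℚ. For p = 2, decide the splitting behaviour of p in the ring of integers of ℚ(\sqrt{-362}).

Since -362 ≢ 1 mod 4, the ring of integers is ℤ[√-362] with discriminant 4·(-362) = -1448.
disc(K) = -1448 = 2·(-724), so p = 2 is ramified.

ramifies in O_K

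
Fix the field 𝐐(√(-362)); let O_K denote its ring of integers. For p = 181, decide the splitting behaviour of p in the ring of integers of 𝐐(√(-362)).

Since -362 ≢ 1 mod 4, the ring of integers is ℤ[√-362] with discriminant 4·(-362) = -1448.
disc(K) = -1448 = 181·(-8), so p = 181 is ramified.

p ramifies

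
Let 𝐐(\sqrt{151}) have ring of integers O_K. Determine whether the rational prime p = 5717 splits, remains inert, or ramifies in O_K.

p is inert

151 mod 4 = 3, hence disc K = 4·151 = 604 and O_K = ℤ[√151].
5717 ∤ 604, so 5717 is unramified.
Euler's criterion: 151^2858 mod 5717 = 5716. Thus (151|5717) = -1.
d is a non-residue mod p, hence 5717 remains inert in O_K.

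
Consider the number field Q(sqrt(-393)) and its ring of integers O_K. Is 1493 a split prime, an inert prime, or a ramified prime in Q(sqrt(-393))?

inert — (1493) stays prime in O_K

Since -393 ≢ 1 mod 4, the ring of integers is ℤ[√-393] with discriminant 4·(-393) = -1572.
disc(K) = -1572 is not divisible by 1493; 1493 is unramified.
Legendre symbol by Euler's criterion: (-393/1493) ≡ (-393)^746 ≡ 1492 (mod 1493), i.e. (-393/1493) = -1.
d is a non-residue mod p, hence 1493 remains inert in O_K.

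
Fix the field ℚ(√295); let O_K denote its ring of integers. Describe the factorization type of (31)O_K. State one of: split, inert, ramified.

31 splits in O_K

d = 295 ≡ 3 (mod 4), so O_K = ℤ[√295] and disc(K) = 4d = 1180.
disc(K) = 1180 is not divisible by 31; 31 is unramified.
Euler's criterion: 295^15 mod 31 = 1. Thus (295|31) = 1.
Legendre symbol 1 ⇒ 31 is split.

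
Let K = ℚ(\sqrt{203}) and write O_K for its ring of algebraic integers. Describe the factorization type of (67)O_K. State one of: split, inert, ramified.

d = 203 ≡ 3 (mod 4), so O_K = ℤ[√203] and disc(K) = 4d = 812.
Since gcd(67, 812) = 1 the prime 67 does not ramify.
Compute (203/67) via Euler: 2^((67-1)/2) mod 67 = 66, so (203/67) = -1.
d is a non-residue mod p, hence 67 remains inert in O_K.

p is inert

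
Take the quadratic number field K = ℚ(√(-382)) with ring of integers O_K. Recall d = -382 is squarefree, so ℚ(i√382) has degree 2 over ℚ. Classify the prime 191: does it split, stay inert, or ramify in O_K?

191 is ramified

d = -382 ≡ 2 (mod 4), so O_K = ℤ[√-382] and disc(K) = 4d = -1528.
191 divides disc(K) = -1528, so 191 ramifies.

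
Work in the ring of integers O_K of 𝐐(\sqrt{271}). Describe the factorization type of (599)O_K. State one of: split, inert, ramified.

inert

271 mod 4 = 3, hence disc K = 4·271 = 1084 and O_K = ℤ[√271].
disc(K) = 1084 is not divisible by 599; 599 is unramified.
(271/599) = 271^299 mod 599 = 598, giving Legendre symbol -1.
d is a non-residue mod p, hence 599 remains inert in O_K.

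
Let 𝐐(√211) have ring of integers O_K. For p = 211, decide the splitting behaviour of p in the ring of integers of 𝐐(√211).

d = 211 ≡ 3 (mod 4), so O_K = ℤ[√211] and disc(K) = 4d = 844.
disc(K) = 844 = 211·4, so p = 211 is ramified.

ramified — (211) = 𝔭²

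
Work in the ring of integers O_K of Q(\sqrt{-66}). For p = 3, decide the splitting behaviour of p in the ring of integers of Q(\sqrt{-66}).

-66 mod 4 = 2, hence disc K = 4·(-66) = -264 and O_K = ℤ[√-66].
Ramification test: 3 | -264. The prime 3 ramifies in K.

ramifies in O_K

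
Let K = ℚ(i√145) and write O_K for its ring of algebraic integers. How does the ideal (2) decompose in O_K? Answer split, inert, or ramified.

2 is ramified

Since -145 ≢ 1 mod 4, the ring of integers is ℤ[√-145] with discriminant 4·(-145) = -580.
disc(K) = -580 = 2·(-290), so p = 2 is ramified.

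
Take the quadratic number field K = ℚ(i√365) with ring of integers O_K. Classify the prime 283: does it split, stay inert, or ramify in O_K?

-365 mod 4 = 3, hence disc K = 4·(-365) = -1460 and O_K = ℤ[√-365].
283 ∤ -1460, so 283 is unramified.
Compute (-365/283) via Euler: 201^((283-1)/2) mod 283 = 1, so (-365/283) = 1.
d is a quadratic residue mod p, hence 283 splits in O_K.

p splits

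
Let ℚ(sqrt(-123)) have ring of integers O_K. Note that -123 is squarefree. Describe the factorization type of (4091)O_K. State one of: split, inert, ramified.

Since -123 ≡ 1 mod 4, the ring of integers is ℤ[(1+√-123)/2] with discriminant -123.
4091 ∤ -123, so 4091 is unramified.
(-123/4091) = 3968^2045 mod 4091 = 4090, giving Legendre symbol -1.
(-123/4091) = -1, so 4091 is inert.

inert — (4091) stays prime in O_K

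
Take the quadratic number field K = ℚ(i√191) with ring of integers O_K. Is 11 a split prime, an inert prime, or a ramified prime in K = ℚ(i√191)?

p is inert

Since -191 ≡ 1 mod 4, the ring of integers is ℤ[(1+√-191)/2] with discriminant -191.
11 ∤ -191, so 11 is unramified.
Legendre symbol by Euler's criterion: (-191/11) ≡ (-191)^5 ≡ 10 (mod 11), i.e. (-191/11) = -1.
(-191/11) = -1, so 11 is inert.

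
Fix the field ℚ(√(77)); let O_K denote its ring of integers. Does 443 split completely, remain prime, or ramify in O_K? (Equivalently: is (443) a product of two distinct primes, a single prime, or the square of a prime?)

splits completely

d = 77 ≡ 1 (mod 4), so O_K = ℤ[(1+√77)/2] and disc(K) = d = 77.
443 ∤ 77, so 443 is unramified.
Legendre symbol by Euler's criterion: (77/443) ≡ 77^221 ≡ 1 (mod 443), i.e. (77/443) = 1.
Legendre symbol 1 ⇒ 443 is split.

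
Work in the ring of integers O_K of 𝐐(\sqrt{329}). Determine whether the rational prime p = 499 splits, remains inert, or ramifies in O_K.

Since 329 ≡ 1 mod 4, the ring of integers is ℤ[(1+√329)/2] with discriminant 329.
Since gcd(499, 329) = 1 the prime 499 does not ramify.
(329/499) = 329^249 mod 499 = 498, giving Legendre symbol -1.
d is a non-residue mod p, hence 499 remains inert in O_K.

inert — (499) stays prime in O_K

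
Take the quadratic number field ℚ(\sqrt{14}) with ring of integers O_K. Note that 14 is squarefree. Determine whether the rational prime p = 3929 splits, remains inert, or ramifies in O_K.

14 mod 4 = 2, hence disc K = 4·14 = 56 and O_K = ℤ[√14].
Since gcd(3929, 56) = 1 the prime 3929 does not ramify.
Compute (14/3929) via Euler: 14^((3929-1)/2) mod 3929 = 1, so (14/3929) = 1.
Legendre symbol 1 ⇒ 3929 is split.

p splits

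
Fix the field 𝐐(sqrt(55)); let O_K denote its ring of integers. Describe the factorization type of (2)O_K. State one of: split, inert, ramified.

ramifies in O_K

55 mod 4 = 3, hence disc K = 4·55 = 220 and O_K = ℤ[√55].
disc(K) = 220 = 2·110, so p = 2 is ramified.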